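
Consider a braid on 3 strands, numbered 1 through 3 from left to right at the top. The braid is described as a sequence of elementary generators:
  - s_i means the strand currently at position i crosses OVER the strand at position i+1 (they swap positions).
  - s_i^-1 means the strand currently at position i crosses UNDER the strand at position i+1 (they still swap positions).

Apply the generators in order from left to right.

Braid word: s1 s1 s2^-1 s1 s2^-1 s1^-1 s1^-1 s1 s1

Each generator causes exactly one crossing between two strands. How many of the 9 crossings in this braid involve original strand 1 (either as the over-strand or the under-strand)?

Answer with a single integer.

Gen 1: crossing 1x2. Involves strand 1? yes. Count so far: 1
Gen 2: crossing 2x1. Involves strand 1? yes. Count so far: 2
Gen 3: crossing 2x3. Involves strand 1? no. Count so far: 2
Gen 4: crossing 1x3. Involves strand 1? yes. Count so far: 3
Gen 5: crossing 1x2. Involves strand 1? yes. Count so far: 4
Gen 6: crossing 3x2. Involves strand 1? no. Count so far: 4
Gen 7: crossing 2x3. Involves strand 1? no. Count so far: 4
Gen 8: crossing 3x2. Involves strand 1? no. Count so far: 4
Gen 9: crossing 2x3. Involves strand 1? no. Count so far: 4

Answer: 4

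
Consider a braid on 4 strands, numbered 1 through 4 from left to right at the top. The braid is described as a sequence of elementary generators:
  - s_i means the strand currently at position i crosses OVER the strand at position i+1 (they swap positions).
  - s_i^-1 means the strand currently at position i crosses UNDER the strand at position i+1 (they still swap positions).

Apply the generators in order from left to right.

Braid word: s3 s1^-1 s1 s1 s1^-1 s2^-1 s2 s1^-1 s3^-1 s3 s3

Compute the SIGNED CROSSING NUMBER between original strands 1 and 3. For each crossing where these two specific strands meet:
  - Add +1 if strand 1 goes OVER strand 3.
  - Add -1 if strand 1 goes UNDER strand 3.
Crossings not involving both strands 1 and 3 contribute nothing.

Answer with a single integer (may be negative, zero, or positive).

Answer: 0

Derivation:
Gen 1: crossing 3x4. Both 1&3? no. Sum: 0
Gen 2: crossing 1x2. Both 1&3? no. Sum: 0
Gen 3: crossing 2x1. Both 1&3? no. Sum: 0
Gen 4: crossing 1x2. Both 1&3? no. Sum: 0
Gen 5: crossing 2x1. Both 1&3? no. Sum: 0
Gen 6: crossing 2x4. Both 1&3? no. Sum: 0
Gen 7: crossing 4x2. Both 1&3? no. Sum: 0
Gen 8: crossing 1x2. Both 1&3? no. Sum: 0
Gen 9: crossing 4x3. Both 1&3? no. Sum: 0
Gen 10: crossing 3x4. Both 1&3? no. Sum: 0
Gen 11: crossing 4x3. Both 1&3? no. Sum: 0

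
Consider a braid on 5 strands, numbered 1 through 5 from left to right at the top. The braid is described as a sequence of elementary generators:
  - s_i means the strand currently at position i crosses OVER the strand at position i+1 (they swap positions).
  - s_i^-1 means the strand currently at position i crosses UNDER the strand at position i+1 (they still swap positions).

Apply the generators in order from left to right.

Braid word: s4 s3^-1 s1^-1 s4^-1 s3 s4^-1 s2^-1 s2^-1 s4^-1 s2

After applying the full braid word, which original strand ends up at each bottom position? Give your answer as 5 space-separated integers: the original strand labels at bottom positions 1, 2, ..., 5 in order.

Answer: 2 4 1 5 3

Derivation:
Gen 1 (s4): strand 4 crosses over strand 5. Perm now: [1 2 3 5 4]
Gen 2 (s3^-1): strand 3 crosses under strand 5. Perm now: [1 2 5 3 4]
Gen 3 (s1^-1): strand 1 crosses under strand 2. Perm now: [2 1 5 3 4]
Gen 4 (s4^-1): strand 3 crosses under strand 4. Perm now: [2 1 5 4 3]
Gen 5 (s3): strand 5 crosses over strand 4. Perm now: [2 1 4 5 3]
Gen 6 (s4^-1): strand 5 crosses under strand 3. Perm now: [2 1 4 3 5]
Gen 7 (s2^-1): strand 1 crosses under strand 4. Perm now: [2 4 1 3 5]
Gen 8 (s2^-1): strand 4 crosses under strand 1. Perm now: [2 1 4 3 5]
Gen 9 (s4^-1): strand 3 crosses under strand 5. Perm now: [2 1 4 5 3]
Gen 10 (s2): strand 1 crosses over strand 4. Perm now: [2 4 1 5 3]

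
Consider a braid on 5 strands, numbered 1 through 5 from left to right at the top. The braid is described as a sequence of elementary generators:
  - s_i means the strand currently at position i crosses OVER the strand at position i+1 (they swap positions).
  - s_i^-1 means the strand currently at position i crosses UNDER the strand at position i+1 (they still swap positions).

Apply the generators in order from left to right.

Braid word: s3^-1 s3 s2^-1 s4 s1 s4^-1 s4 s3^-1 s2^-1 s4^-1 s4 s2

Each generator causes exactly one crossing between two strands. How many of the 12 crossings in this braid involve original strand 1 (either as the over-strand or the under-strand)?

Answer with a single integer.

Gen 1: crossing 3x4. Involves strand 1? no. Count so far: 0
Gen 2: crossing 4x3. Involves strand 1? no. Count so far: 0
Gen 3: crossing 2x3. Involves strand 1? no. Count so far: 0
Gen 4: crossing 4x5. Involves strand 1? no. Count so far: 0
Gen 5: crossing 1x3. Involves strand 1? yes. Count so far: 1
Gen 6: crossing 5x4. Involves strand 1? no. Count so far: 1
Gen 7: crossing 4x5. Involves strand 1? no. Count so far: 1
Gen 8: crossing 2x5. Involves strand 1? no. Count so far: 1
Gen 9: crossing 1x5. Involves strand 1? yes. Count so far: 2
Gen 10: crossing 2x4. Involves strand 1? no. Count so far: 2
Gen 11: crossing 4x2. Involves strand 1? no. Count so far: 2
Gen 12: crossing 5x1. Involves strand 1? yes. Count so far: 3

Answer: 3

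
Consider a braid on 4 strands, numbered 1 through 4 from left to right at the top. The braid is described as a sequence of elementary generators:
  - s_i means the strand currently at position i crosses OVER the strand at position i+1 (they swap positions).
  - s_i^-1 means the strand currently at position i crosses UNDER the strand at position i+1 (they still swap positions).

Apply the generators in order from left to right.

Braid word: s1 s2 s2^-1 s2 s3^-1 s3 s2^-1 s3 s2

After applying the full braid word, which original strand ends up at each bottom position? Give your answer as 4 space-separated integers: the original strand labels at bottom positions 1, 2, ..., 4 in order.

Gen 1 (s1): strand 1 crosses over strand 2. Perm now: [2 1 3 4]
Gen 2 (s2): strand 1 crosses over strand 3. Perm now: [2 3 1 4]
Gen 3 (s2^-1): strand 3 crosses under strand 1. Perm now: [2 1 3 4]
Gen 4 (s2): strand 1 crosses over strand 3. Perm now: [2 3 1 4]
Gen 5 (s3^-1): strand 1 crosses under strand 4. Perm now: [2 3 4 1]
Gen 6 (s3): strand 4 crosses over strand 1. Perm now: [2 3 1 4]
Gen 7 (s2^-1): strand 3 crosses under strand 1. Perm now: [2 1 3 4]
Gen 8 (s3): strand 3 crosses over strand 4. Perm now: [2 1 4 3]
Gen 9 (s2): strand 1 crosses over strand 4. Perm now: [2 4 1 3]

Answer: 2 4 1 3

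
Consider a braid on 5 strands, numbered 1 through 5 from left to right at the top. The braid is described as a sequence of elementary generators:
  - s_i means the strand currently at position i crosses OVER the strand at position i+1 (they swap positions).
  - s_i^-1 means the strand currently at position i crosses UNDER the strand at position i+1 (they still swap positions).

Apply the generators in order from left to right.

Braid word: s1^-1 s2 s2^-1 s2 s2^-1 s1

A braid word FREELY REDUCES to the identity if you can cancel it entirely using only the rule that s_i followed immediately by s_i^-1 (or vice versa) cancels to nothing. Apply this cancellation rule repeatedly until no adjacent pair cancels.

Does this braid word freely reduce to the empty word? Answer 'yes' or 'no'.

Answer: yes

Derivation:
Gen 1 (s1^-1): push. Stack: [s1^-1]
Gen 2 (s2): push. Stack: [s1^-1 s2]
Gen 3 (s2^-1): cancels prior s2. Stack: [s1^-1]
Gen 4 (s2): push. Stack: [s1^-1 s2]
Gen 5 (s2^-1): cancels prior s2. Stack: [s1^-1]
Gen 6 (s1): cancels prior s1^-1. Stack: []
Reduced word: (empty)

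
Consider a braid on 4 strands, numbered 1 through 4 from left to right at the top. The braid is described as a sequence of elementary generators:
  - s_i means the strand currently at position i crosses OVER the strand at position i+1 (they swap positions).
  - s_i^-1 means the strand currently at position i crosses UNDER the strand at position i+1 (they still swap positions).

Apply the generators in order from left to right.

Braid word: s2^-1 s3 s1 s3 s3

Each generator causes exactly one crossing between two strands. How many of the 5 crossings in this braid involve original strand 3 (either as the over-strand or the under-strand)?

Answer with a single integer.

Answer: 2

Derivation:
Gen 1: crossing 2x3. Involves strand 3? yes. Count so far: 1
Gen 2: crossing 2x4. Involves strand 3? no. Count so far: 1
Gen 3: crossing 1x3. Involves strand 3? yes. Count so far: 2
Gen 4: crossing 4x2. Involves strand 3? no. Count so far: 2
Gen 5: crossing 2x4. Involves strand 3? no. Count so far: 2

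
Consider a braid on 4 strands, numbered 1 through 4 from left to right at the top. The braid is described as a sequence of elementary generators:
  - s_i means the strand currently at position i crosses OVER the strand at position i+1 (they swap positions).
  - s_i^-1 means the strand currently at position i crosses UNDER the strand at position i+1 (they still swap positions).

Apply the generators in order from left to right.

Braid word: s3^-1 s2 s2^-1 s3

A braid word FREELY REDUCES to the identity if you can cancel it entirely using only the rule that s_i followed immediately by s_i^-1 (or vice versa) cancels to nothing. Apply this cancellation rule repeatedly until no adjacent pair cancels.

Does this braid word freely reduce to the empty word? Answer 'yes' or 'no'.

Gen 1 (s3^-1): push. Stack: [s3^-1]
Gen 2 (s2): push. Stack: [s3^-1 s2]
Gen 3 (s2^-1): cancels prior s2. Stack: [s3^-1]
Gen 4 (s3): cancels prior s3^-1. Stack: []
Reduced word: (empty)

Answer: yes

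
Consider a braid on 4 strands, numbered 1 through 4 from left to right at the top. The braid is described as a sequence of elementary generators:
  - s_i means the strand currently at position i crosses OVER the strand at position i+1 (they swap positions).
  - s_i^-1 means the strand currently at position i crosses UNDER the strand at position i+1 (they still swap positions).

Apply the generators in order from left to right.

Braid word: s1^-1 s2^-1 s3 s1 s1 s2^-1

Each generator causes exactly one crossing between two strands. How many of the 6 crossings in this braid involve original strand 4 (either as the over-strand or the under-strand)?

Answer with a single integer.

Answer: 2

Derivation:
Gen 1: crossing 1x2. Involves strand 4? no. Count so far: 0
Gen 2: crossing 1x3. Involves strand 4? no. Count so far: 0
Gen 3: crossing 1x4. Involves strand 4? yes. Count so far: 1
Gen 4: crossing 2x3. Involves strand 4? no. Count so far: 1
Gen 5: crossing 3x2. Involves strand 4? no. Count so far: 1
Gen 6: crossing 3x4. Involves strand 4? yes. Count so far: 2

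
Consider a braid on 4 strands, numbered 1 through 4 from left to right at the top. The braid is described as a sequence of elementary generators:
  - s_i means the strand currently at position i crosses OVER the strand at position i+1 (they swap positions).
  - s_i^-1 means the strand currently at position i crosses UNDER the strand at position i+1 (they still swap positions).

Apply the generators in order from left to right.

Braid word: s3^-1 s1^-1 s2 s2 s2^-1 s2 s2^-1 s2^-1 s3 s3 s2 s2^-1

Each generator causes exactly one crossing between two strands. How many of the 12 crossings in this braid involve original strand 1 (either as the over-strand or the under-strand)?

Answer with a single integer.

Answer: 9

Derivation:
Gen 1: crossing 3x4. Involves strand 1? no. Count so far: 0
Gen 2: crossing 1x2. Involves strand 1? yes. Count so far: 1
Gen 3: crossing 1x4. Involves strand 1? yes. Count so far: 2
Gen 4: crossing 4x1. Involves strand 1? yes. Count so far: 3
Gen 5: crossing 1x4. Involves strand 1? yes. Count so far: 4
Gen 6: crossing 4x1. Involves strand 1? yes. Count so far: 5
Gen 7: crossing 1x4. Involves strand 1? yes. Count so far: 6
Gen 8: crossing 4x1. Involves strand 1? yes. Count so far: 7
Gen 9: crossing 4x3. Involves strand 1? no. Count so far: 7
Gen 10: crossing 3x4. Involves strand 1? no. Count so far: 7
Gen 11: crossing 1x4. Involves strand 1? yes. Count so far: 8
Gen 12: crossing 4x1. Involves strand 1? yes. Count so far: 9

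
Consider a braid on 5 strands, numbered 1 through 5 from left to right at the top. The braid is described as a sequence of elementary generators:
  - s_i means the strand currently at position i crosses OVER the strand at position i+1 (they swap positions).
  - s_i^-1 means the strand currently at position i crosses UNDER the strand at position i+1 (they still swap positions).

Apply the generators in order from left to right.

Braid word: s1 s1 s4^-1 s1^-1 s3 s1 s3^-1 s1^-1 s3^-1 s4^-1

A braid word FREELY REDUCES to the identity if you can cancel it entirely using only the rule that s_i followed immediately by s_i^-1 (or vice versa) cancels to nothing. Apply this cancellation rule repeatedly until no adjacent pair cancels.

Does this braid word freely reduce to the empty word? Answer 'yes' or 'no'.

Answer: no

Derivation:
Gen 1 (s1): push. Stack: [s1]
Gen 2 (s1): push. Stack: [s1 s1]
Gen 3 (s4^-1): push. Stack: [s1 s1 s4^-1]
Gen 4 (s1^-1): push. Stack: [s1 s1 s4^-1 s1^-1]
Gen 5 (s3): push. Stack: [s1 s1 s4^-1 s1^-1 s3]
Gen 6 (s1): push. Stack: [s1 s1 s4^-1 s1^-1 s3 s1]
Gen 7 (s3^-1): push. Stack: [s1 s1 s4^-1 s1^-1 s3 s1 s3^-1]
Gen 8 (s1^-1): push. Stack: [s1 s1 s4^-1 s1^-1 s3 s1 s3^-1 s1^-1]
Gen 9 (s3^-1): push. Stack: [s1 s1 s4^-1 s1^-1 s3 s1 s3^-1 s1^-1 s3^-1]
Gen 10 (s4^-1): push. Stack: [s1 s1 s4^-1 s1^-1 s3 s1 s3^-1 s1^-1 s3^-1 s4^-1]
Reduced word: s1 s1 s4^-1 s1^-1 s3 s1 s3^-1 s1^-1 s3^-1 s4^-1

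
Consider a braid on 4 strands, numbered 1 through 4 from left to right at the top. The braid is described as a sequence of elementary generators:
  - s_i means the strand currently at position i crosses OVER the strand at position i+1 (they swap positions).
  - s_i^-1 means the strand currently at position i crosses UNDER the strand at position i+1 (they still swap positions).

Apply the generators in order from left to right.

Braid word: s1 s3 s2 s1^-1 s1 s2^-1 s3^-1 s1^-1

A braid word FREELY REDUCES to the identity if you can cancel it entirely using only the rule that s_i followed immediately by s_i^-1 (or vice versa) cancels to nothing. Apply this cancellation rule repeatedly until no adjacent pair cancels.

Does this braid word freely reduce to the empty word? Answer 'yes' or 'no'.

Answer: yes

Derivation:
Gen 1 (s1): push. Stack: [s1]
Gen 2 (s3): push. Stack: [s1 s3]
Gen 3 (s2): push. Stack: [s1 s3 s2]
Gen 4 (s1^-1): push. Stack: [s1 s3 s2 s1^-1]
Gen 5 (s1): cancels prior s1^-1. Stack: [s1 s3 s2]
Gen 6 (s2^-1): cancels prior s2. Stack: [s1 s3]
Gen 7 (s3^-1): cancels prior s3. Stack: [s1]
Gen 8 (s1^-1): cancels prior s1. Stack: []
Reduced word: (empty)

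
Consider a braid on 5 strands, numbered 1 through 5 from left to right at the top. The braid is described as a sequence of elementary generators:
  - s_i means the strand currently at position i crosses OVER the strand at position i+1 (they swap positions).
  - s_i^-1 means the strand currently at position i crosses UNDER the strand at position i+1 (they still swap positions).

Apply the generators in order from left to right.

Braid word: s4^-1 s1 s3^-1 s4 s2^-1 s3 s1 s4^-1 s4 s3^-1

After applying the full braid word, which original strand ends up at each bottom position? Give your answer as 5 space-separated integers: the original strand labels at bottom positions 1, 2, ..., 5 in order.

Gen 1 (s4^-1): strand 4 crosses under strand 5. Perm now: [1 2 3 5 4]
Gen 2 (s1): strand 1 crosses over strand 2. Perm now: [2 1 3 5 4]
Gen 3 (s3^-1): strand 3 crosses under strand 5. Perm now: [2 1 5 3 4]
Gen 4 (s4): strand 3 crosses over strand 4. Perm now: [2 1 5 4 3]
Gen 5 (s2^-1): strand 1 crosses under strand 5. Perm now: [2 5 1 4 3]
Gen 6 (s3): strand 1 crosses over strand 4. Perm now: [2 5 4 1 3]
Gen 7 (s1): strand 2 crosses over strand 5. Perm now: [5 2 4 1 3]
Gen 8 (s4^-1): strand 1 crosses under strand 3. Perm now: [5 2 4 3 1]
Gen 9 (s4): strand 3 crosses over strand 1. Perm now: [5 2 4 1 3]
Gen 10 (s3^-1): strand 4 crosses under strand 1. Perm now: [5 2 1 4 3]

Answer: 5 2 1 4 3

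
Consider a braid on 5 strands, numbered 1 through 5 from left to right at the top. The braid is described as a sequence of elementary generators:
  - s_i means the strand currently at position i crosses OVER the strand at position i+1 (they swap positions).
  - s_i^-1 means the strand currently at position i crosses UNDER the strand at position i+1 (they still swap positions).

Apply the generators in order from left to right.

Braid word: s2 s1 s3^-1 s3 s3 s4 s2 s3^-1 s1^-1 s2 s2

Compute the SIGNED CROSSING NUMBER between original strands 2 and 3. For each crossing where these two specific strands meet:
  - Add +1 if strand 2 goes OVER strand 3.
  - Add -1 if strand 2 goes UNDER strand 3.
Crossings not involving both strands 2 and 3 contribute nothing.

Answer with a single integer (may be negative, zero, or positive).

Gen 1: 2 over 3. Both 2&3? yes. Contrib: +1. Sum: 1
Gen 2: crossing 1x3. Both 2&3? no. Sum: 1
Gen 3: crossing 2x4. Both 2&3? no. Sum: 1
Gen 4: crossing 4x2. Both 2&3? no. Sum: 1
Gen 5: crossing 2x4. Both 2&3? no. Sum: 1
Gen 6: crossing 2x5. Both 2&3? no. Sum: 1
Gen 7: crossing 1x4. Both 2&3? no. Sum: 1
Gen 8: crossing 1x5. Both 2&3? no. Sum: 1
Gen 9: crossing 3x4. Both 2&3? no. Sum: 1
Gen 10: crossing 3x5. Both 2&3? no. Sum: 1
Gen 11: crossing 5x3. Both 2&3? no. Sum: 1

Answer: 1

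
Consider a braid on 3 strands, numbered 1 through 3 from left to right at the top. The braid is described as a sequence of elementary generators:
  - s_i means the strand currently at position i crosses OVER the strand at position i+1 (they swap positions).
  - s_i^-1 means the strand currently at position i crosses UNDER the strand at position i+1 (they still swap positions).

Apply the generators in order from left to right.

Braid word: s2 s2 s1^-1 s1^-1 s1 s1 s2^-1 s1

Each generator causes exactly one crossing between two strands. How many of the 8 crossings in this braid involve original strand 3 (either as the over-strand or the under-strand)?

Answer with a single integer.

Answer: 4

Derivation:
Gen 1: crossing 2x3. Involves strand 3? yes. Count so far: 1
Gen 2: crossing 3x2. Involves strand 3? yes. Count so far: 2
Gen 3: crossing 1x2. Involves strand 3? no. Count so far: 2
Gen 4: crossing 2x1. Involves strand 3? no. Count so far: 2
Gen 5: crossing 1x2. Involves strand 3? no. Count so far: 2
Gen 6: crossing 2x1. Involves strand 3? no. Count so far: 2
Gen 7: crossing 2x3. Involves strand 3? yes. Count so far: 3
Gen 8: crossing 1x3. Involves strand 3? yes. Count so far: 4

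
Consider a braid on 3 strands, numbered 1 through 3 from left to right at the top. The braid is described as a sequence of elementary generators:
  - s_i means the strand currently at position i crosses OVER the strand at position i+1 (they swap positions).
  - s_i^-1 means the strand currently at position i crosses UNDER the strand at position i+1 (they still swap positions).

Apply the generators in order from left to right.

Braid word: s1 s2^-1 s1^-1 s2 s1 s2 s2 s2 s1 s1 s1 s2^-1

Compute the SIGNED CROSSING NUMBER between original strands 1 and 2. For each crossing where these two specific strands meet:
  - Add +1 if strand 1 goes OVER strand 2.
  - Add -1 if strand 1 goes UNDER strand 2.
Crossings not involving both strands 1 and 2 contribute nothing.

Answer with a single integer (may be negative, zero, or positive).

Answer: 1

Derivation:
Gen 1: 1 over 2. Both 1&2? yes. Contrib: +1. Sum: 1
Gen 2: crossing 1x3. Both 1&2? no. Sum: 1
Gen 3: crossing 2x3. Both 1&2? no. Sum: 1
Gen 4: 2 over 1. Both 1&2? yes. Contrib: -1. Sum: 0
Gen 5: crossing 3x1. Both 1&2? no. Sum: 0
Gen 6: crossing 3x2. Both 1&2? no. Sum: 0
Gen 7: crossing 2x3. Both 1&2? no. Sum: 0
Gen 8: crossing 3x2. Both 1&2? no. Sum: 0
Gen 9: 1 over 2. Both 1&2? yes. Contrib: +1. Sum: 1
Gen 10: 2 over 1. Both 1&2? yes. Contrib: -1. Sum: 0
Gen 11: 1 over 2. Both 1&2? yes. Contrib: +1. Sum: 1
Gen 12: crossing 1x3. Both 1&2? no. Sum: 1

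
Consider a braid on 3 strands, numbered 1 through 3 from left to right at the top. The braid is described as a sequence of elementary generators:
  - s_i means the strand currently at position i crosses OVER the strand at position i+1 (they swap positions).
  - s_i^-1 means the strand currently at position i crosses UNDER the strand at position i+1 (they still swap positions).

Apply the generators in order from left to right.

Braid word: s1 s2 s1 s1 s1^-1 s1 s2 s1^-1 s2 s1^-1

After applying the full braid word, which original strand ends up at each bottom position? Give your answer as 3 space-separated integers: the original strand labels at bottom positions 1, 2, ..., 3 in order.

Answer: 3 1 2

Derivation:
Gen 1 (s1): strand 1 crosses over strand 2. Perm now: [2 1 3]
Gen 2 (s2): strand 1 crosses over strand 3. Perm now: [2 3 1]
Gen 3 (s1): strand 2 crosses over strand 3. Perm now: [3 2 1]
Gen 4 (s1): strand 3 crosses over strand 2. Perm now: [2 3 1]
Gen 5 (s1^-1): strand 2 crosses under strand 3. Perm now: [3 2 1]
Gen 6 (s1): strand 3 crosses over strand 2. Perm now: [2 3 1]
Gen 7 (s2): strand 3 crosses over strand 1. Perm now: [2 1 3]
Gen 8 (s1^-1): strand 2 crosses under strand 1. Perm now: [1 2 3]
Gen 9 (s2): strand 2 crosses over strand 3. Perm now: [1 3 2]
Gen 10 (s1^-1): strand 1 crosses under strand 3. Perm now: [3 1 2]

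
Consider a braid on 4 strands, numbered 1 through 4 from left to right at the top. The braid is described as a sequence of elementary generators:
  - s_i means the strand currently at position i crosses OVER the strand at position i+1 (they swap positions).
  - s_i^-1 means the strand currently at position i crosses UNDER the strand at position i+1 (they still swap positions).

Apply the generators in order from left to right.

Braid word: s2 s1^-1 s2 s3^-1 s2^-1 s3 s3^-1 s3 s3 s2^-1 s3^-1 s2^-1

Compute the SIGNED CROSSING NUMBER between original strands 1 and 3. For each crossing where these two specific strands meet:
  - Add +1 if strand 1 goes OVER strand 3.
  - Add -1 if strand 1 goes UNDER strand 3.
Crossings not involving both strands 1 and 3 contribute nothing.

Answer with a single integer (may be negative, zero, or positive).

Answer: -1

Derivation:
Gen 1: crossing 2x3. Both 1&3? no. Sum: 0
Gen 2: 1 under 3. Both 1&3? yes. Contrib: -1. Sum: -1
Gen 3: crossing 1x2. Both 1&3? no. Sum: -1
Gen 4: crossing 1x4. Both 1&3? no. Sum: -1
Gen 5: crossing 2x4. Both 1&3? no. Sum: -1
Gen 6: crossing 2x1. Both 1&3? no. Sum: -1
Gen 7: crossing 1x2. Both 1&3? no. Sum: -1
Gen 8: crossing 2x1. Both 1&3? no. Sum: -1
Gen 9: crossing 1x2. Both 1&3? no. Sum: -1
Gen 10: crossing 4x2. Both 1&3? no. Sum: -1
Gen 11: crossing 4x1. Both 1&3? no. Sum: -1
Gen 12: crossing 2x1. Both 1&3? no. Sum: -1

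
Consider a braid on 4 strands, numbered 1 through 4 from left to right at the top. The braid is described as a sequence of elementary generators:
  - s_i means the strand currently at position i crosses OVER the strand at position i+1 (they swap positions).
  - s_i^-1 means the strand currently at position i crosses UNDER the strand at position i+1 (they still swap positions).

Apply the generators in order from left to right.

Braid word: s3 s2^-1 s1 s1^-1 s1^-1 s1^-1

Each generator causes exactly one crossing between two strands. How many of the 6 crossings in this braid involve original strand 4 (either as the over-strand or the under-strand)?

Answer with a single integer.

Answer: 6

Derivation:
Gen 1: crossing 3x4. Involves strand 4? yes. Count so far: 1
Gen 2: crossing 2x4. Involves strand 4? yes. Count so far: 2
Gen 3: crossing 1x4. Involves strand 4? yes. Count so far: 3
Gen 4: crossing 4x1. Involves strand 4? yes. Count so far: 4
Gen 5: crossing 1x4. Involves strand 4? yes. Count so far: 5
Gen 6: crossing 4x1. Involves strand 4? yes. Count so far: 6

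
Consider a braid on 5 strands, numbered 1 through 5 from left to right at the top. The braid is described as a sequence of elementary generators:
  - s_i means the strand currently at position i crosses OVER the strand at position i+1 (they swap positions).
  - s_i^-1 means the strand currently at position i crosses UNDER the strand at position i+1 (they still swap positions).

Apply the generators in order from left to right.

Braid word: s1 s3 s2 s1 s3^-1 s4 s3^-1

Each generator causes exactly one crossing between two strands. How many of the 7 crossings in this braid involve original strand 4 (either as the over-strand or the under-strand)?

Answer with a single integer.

Answer: 3

Derivation:
Gen 1: crossing 1x2. Involves strand 4? no. Count so far: 0
Gen 2: crossing 3x4. Involves strand 4? yes. Count so far: 1
Gen 3: crossing 1x4. Involves strand 4? yes. Count so far: 2
Gen 4: crossing 2x4. Involves strand 4? yes. Count so far: 3
Gen 5: crossing 1x3. Involves strand 4? no. Count so far: 3
Gen 6: crossing 1x5. Involves strand 4? no. Count so far: 3
Gen 7: crossing 3x5. Involves strand 4? no. Count so far: 3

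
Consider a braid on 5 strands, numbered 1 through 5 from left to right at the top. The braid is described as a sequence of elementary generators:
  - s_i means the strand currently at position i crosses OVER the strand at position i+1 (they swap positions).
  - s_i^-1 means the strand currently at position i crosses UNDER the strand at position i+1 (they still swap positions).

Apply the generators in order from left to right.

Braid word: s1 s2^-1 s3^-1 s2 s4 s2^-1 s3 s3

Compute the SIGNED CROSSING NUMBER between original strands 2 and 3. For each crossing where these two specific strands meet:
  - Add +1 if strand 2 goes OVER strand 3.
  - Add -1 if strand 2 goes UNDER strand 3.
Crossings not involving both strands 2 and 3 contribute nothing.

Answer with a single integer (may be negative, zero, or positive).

Answer: 0

Derivation:
Gen 1: crossing 1x2. Both 2&3? no. Sum: 0
Gen 2: crossing 1x3. Both 2&3? no. Sum: 0
Gen 3: crossing 1x4. Both 2&3? no. Sum: 0
Gen 4: crossing 3x4. Both 2&3? no. Sum: 0
Gen 5: crossing 1x5. Both 2&3? no. Sum: 0
Gen 6: crossing 4x3. Both 2&3? no. Sum: 0
Gen 7: crossing 4x5. Both 2&3? no. Sum: 0
Gen 8: crossing 5x4. Both 2&3? no. Sum: 0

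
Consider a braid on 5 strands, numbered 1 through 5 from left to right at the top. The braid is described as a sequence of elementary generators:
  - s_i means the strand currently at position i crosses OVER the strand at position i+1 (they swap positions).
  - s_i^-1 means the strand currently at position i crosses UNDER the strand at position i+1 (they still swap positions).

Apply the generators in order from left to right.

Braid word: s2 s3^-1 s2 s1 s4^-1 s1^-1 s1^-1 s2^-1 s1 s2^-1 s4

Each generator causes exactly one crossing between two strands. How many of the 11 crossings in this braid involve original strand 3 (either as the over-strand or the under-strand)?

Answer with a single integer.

Answer: 4

Derivation:
Gen 1: crossing 2x3. Involves strand 3? yes. Count so far: 1
Gen 2: crossing 2x4. Involves strand 3? no. Count so far: 1
Gen 3: crossing 3x4. Involves strand 3? yes. Count so far: 2
Gen 4: crossing 1x4. Involves strand 3? no. Count so far: 2
Gen 5: crossing 2x5. Involves strand 3? no. Count so far: 2
Gen 6: crossing 4x1. Involves strand 3? no. Count so far: 2
Gen 7: crossing 1x4. Involves strand 3? no. Count so far: 2
Gen 8: crossing 1x3. Involves strand 3? yes. Count so far: 3
Gen 9: crossing 4x3. Involves strand 3? yes. Count so far: 4
Gen 10: crossing 4x1. Involves strand 3? no. Count so far: 4
Gen 11: crossing 5x2. Involves strand 3? no. Count so far: 4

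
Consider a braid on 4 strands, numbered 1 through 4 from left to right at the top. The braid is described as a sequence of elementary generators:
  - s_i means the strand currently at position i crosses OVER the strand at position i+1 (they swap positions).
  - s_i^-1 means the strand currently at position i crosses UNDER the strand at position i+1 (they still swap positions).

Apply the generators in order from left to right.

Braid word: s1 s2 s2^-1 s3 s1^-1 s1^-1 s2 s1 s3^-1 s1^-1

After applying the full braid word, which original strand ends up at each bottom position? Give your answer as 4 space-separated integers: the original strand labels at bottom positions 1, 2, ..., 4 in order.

Answer: 2 4 3 1

Derivation:
Gen 1 (s1): strand 1 crosses over strand 2. Perm now: [2 1 3 4]
Gen 2 (s2): strand 1 crosses over strand 3. Perm now: [2 3 1 4]
Gen 3 (s2^-1): strand 3 crosses under strand 1. Perm now: [2 1 3 4]
Gen 4 (s3): strand 3 crosses over strand 4. Perm now: [2 1 4 3]
Gen 5 (s1^-1): strand 2 crosses under strand 1. Perm now: [1 2 4 3]
Gen 6 (s1^-1): strand 1 crosses under strand 2. Perm now: [2 1 4 3]
Gen 7 (s2): strand 1 crosses over strand 4. Perm now: [2 4 1 3]
Gen 8 (s1): strand 2 crosses over strand 4. Perm now: [4 2 1 3]
Gen 9 (s3^-1): strand 1 crosses under strand 3. Perm now: [4 2 3 1]
Gen 10 (s1^-1): strand 4 crosses under strand 2. Perm now: [2 4 3 1]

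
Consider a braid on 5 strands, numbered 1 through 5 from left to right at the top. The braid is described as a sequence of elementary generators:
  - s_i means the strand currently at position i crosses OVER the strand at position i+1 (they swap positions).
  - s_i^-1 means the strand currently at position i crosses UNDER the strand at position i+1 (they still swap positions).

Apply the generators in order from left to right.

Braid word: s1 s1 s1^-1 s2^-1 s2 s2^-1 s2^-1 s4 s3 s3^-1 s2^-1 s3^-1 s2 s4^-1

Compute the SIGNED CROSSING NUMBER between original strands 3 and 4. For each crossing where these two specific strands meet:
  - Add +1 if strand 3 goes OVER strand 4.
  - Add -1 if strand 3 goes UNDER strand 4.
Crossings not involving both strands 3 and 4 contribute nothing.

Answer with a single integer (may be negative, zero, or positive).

Answer: 0

Derivation:
Gen 1: crossing 1x2. Both 3&4? no. Sum: 0
Gen 2: crossing 2x1. Both 3&4? no. Sum: 0
Gen 3: crossing 1x2. Both 3&4? no. Sum: 0
Gen 4: crossing 1x3. Both 3&4? no. Sum: 0
Gen 5: crossing 3x1. Both 3&4? no. Sum: 0
Gen 6: crossing 1x3. Both 3&4? no. Sum: 0
Gen 7: crossing 3x1. Both 3&4? no. Sum: 0
Gen 8: crossing 4x5. Both 3&4? no. Sum: 0
Gen 9: crossing 3x5. Both 3&4? no. Sum: 0
Gen 10: crossing 5x3. Both 3&4? no. Sum: 0
Gen 11: crossing 1x3. Both 3&4? no. Sum: 0
Gen 12: crossing 1x5. Both 3&4? no. Sum: 0
Gen 13: crossing 3x5. Both 3&4? no. Sum: 0
Gen 14: crossing 1x4. Both 3&4? no. Sum: 0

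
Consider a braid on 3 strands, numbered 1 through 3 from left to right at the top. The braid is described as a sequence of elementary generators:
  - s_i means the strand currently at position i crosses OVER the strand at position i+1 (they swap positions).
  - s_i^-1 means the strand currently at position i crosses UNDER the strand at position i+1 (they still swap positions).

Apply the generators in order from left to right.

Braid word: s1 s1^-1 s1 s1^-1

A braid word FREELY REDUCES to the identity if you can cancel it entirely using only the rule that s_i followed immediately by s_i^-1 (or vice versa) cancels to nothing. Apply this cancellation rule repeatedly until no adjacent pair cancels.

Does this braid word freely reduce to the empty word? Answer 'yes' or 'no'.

Gen 1 (s1): push. Stack: [s1]
Gen 2 (s1^-1): cancels prior s1. Stack: []
Gen 3 (s1): push. Stack: [s1]
Gen 4 (s1^-1): cancels prior s1. Stack: []
Reduced word: (empty)

Answer: yes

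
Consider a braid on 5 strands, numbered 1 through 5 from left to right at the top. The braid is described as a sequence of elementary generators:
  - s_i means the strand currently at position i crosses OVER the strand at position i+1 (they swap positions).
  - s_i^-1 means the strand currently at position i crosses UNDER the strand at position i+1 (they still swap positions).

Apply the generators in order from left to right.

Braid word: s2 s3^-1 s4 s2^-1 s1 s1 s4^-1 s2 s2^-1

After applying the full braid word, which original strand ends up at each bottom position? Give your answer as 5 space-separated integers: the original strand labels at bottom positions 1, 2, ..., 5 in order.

Answer: 1 4 3 2 5

Derivation:
Gen 1 (s2): strand 2 crosses over strand 3. Perm now: [1 3 2 4 5]
Gen 2 (s3^-1): strand 2 crosses under strand 4. Perm now: [1 3 4 2 5]
Gen 3 (s4): strand 2 crosses over strand 5. Perm now: [1 3 4 5 2]
Gen 4 (s2^-1): strand 3 crosses under strand 4. Perm now: [1 4 3 5 2]
Gen 5 (s1): strand 1 crosses over strand 4. Perm now: [4 1 3 5 2]
Gen 6 (s1): strand 4 crosses over strand 1. Perm now: [1 4 3 5 2]
Gen 7 (s4^-1): strand 5 crosses under strand 2. Perm now: [1 4 3 2 5]
Gen 8 (s2): strand 4 crosses over strand 3. Perm now: [1 3 4 2 5]
Gen 9 (s2^-1): strand 3 crosses under strand 4. Perm now: [1 4 3 2 5]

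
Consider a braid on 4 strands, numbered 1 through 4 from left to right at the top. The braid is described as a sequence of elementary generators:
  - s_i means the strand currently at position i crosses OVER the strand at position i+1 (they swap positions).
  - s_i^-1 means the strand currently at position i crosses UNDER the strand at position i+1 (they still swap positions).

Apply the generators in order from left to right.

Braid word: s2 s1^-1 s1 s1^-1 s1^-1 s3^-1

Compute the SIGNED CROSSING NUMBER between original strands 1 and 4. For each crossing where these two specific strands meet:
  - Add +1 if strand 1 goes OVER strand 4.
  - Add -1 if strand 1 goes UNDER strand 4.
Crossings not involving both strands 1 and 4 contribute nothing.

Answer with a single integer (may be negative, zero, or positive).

Gen 1: crossing 2x3. Both 1&4? no. Sum: 0
Gen 2: crossing 1x3. Both 1&4? no. Sum: 0
Gen 3: crossing 3x1. Both 1&4? no. Sum: 0
Gen 4: crossing 1x3. Both 1&4? no. Sum: 0
Gen 5: crossing 3x1. Both 1&4? no. Sum: 0
Gen 6: crossing 2x4. Both 1&4? no. Sum: 0

Answer: 0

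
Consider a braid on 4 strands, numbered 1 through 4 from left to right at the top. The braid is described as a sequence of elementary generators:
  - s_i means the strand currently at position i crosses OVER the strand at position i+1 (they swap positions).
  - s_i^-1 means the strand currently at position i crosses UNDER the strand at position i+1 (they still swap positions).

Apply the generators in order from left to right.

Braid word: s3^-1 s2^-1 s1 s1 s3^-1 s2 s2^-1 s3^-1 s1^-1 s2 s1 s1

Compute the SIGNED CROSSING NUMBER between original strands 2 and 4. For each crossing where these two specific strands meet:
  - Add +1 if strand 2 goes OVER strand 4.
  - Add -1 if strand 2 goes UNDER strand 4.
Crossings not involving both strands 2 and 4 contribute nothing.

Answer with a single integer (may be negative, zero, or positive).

Gen 1: crossing 3x4. Both 2&4? no. Sum: 0
Gen 2: 2 under 4. Both 2&4? yes. Contrib: -1. Sum: -1
Gen 3: crossing 1x4. Both 2&4? no. Sum: -1
Gen 4: crossing 4x1. Both 2&4? no. Sum: -1
Gen 5: crossing 2x3. Both 2&4? no. Sum: -1
Gen 6: crossing 4x3. Both 2&4? no. Sum: -1
Gen 7: crossing 3x4. Both 2&4? no. Sum: -1
Gen 8: crossing 3x2. Both 2&4? no. Sum: -1
Gen 9: crossing 1x4. Both 2&4? no. Sum: -1
Gen 10: crossing 1x2. Both 2&4? no. Sum: -1
Gen 11: 4 over 2. Both 2&4? yes. Contrib: -1. Sum: -2
Gen 12: 2 over 4. Both 2&4? yes. Contrib: +1. Sum: -1

Answer: -1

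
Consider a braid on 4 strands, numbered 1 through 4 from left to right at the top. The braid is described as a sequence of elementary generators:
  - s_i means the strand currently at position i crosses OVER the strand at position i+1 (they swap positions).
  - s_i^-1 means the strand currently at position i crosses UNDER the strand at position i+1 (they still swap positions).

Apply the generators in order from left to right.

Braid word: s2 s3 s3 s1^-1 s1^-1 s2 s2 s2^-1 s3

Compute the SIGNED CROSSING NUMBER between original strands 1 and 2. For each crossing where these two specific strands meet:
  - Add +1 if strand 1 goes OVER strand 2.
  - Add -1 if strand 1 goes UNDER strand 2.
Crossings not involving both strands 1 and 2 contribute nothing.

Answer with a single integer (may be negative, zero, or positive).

Answer: 0

Derivation:
Gen 1: crossing 2x3. Both 1&2? no. Sum: 0
Gen 2: crossing 2x4. Both 1&2? no. Sum: 0
Gen 3: crossing 4x2. Both 1&2? no. Sum: 0
Gen 4: crossing 1x3. Both 1&2? no. Sum: 0
Gen 5: crossing 3x1. Both 1&2? no. Sum: 0
Gen 6: crossing 3x2. Both 1&2? no. Sum: 0
Gen 7: crossing 2x3. Both 1&2? no. Sum: 0
Gen 8: crossing 3x2. Both 1&2? no. Sum: 0
Gen 9: crossing 3x4. Both 1&2? no. Sum: 0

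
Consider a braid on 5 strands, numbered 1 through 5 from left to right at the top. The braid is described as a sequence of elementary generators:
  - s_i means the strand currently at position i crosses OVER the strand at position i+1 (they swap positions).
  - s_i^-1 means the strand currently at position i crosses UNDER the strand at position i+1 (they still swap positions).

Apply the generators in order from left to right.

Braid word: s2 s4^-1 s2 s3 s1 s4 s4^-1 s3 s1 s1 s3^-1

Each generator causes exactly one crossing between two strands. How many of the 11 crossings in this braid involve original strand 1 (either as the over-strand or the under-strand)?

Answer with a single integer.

Gen 1: crossing 2x3. Involves strand 1? no. Count so far: 0
Gen 2: crossing 4x5. Involves strand 1? no. Count so far: 0
Gen 3: crossing 3x2. Involves strand 1? no. Count so far: 0
Gen 4: crossing 3x5. Involves strand 1? no. Count so far: 0
Gen 5: crossing 1x2. Involves strand 1? yes. Count so far: 1
Gen 6: crossing 3x4. Involves strand 1? no. Count so far: 1
Gen 7: crossing 4x3. Involves strand 1? no. Count so far: 1
Gen 8: crossing 5x3. Involves strand 1? no. Count so far: 1
Gen 9: crossing 2x1. Involves strand 1? yes. Count so far: 2
Gen 10: crossing 1x2. Involves strand 1? yes. Count so far: 3
Gen 11: crossing 3x5. Involves strand 1? no. Count so far: 3

Answer: 3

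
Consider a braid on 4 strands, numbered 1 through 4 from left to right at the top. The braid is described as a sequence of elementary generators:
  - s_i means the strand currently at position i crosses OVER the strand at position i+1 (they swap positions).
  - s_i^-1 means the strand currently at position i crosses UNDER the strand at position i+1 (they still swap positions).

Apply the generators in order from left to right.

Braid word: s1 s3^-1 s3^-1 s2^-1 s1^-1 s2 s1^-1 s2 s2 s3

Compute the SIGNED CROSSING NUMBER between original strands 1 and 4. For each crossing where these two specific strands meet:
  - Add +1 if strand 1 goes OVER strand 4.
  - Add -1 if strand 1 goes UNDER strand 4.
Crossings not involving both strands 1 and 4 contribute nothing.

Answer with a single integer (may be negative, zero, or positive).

Gen 1: crossing 1x2. Both 1&4? no. Sum: 0
Gen 2: crossing 3x4. Both 1&4? no. Sum: 0
Gen 3: crossing 4x3. Both 1&4? no. Sum: 0
Gen 4: crossing 1x3. Both 1&4? no. Sum: 0
Gen 5: crossing 2x3. Both 1&4? no. Sum: 0
Gen 6: crossing 2x1. Both 1&4? no. Sum: 0
Gen 7: crossing 3x1. Both 1&4? no. Sum: 0
Gen 8: crossing 3x2. Both 1&4? no. Sum: 0
Gen 9: crossing 2x3. Both 1&4? no. Sum: 0
Gen 10: crossing 2x4. Both 1&4? no. Sum: 0

Answer: 0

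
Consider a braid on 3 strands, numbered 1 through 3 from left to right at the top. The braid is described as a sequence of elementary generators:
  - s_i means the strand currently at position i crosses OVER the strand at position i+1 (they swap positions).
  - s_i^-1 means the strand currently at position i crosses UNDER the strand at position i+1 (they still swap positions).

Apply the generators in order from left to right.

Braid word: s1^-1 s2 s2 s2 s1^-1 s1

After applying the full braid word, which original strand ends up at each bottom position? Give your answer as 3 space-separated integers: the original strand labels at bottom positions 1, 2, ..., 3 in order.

Gen 1 (s1^-1): strand 1 crosses under strand 2. Perm now: [2 1 3]
Gen 2 (s2): strand 1 crosses over strand 3. Perm now: [2 3 1]
Gen 3 (s2): strand 3 crosses over strand 1. Perm now: [2 1 3]
Gen 4 (s2): strand 1 crosses over strand 3. Perm now: [2 3 1]
Gen 5 (s1^-1): strand 2 crosses under strand 3. Perm now: [3 2 1]
Gen 6 (s1): strand 3 crosses over strand 2. Perm now: [2 3 1]

Answer: 2 3 1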